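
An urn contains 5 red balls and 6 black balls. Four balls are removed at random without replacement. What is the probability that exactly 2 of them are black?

5/11

One ordering (black drawn first) has probability 6/11 × 5/10 × 5/9 × 4/8 = 600/7920 = 5/66.
There are C(4,2) = 6 such orderings, each equally likely, so P = 6 × 5/66 = 5/11.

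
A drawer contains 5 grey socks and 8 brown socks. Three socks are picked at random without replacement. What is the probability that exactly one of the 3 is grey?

One ordering (grey drawn first) has probability 5/13 × 8/12 × 7/11 = 280/1716 = 70/429.
There are C(3,1) = 3 such orderings, each equally likely, so P = 3 × 70/429 = 70/143.

70/143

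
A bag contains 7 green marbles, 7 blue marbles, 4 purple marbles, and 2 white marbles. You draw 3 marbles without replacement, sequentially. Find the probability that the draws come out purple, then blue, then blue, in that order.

7/285

Chain rule:
P = 4/20 × 7/19 × 6/18 = 168/6840 = 7/285.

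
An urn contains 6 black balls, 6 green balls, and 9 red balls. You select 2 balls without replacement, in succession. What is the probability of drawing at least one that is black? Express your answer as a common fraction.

1/2

P(no black) = 15/21 × 14/20 = 210/420 = 1/2.
P(at least one) = 1 − 1/2 = 1/2.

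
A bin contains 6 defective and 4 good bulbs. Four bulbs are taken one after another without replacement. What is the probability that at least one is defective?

P(no defective) = 4/10 × 3/9 × 2/8 × 1/7 = 24/5040 = 1/210.
P(at least one) = 1 − 1/210 = 209/210.

209/210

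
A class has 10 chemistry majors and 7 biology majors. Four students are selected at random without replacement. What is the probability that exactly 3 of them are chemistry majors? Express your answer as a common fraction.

One ordering (chemistry majors drawn first) has probability 10/17 × 9/16 × 8/15 × 7/14 = 5040/57120 = 3/34.
There are C(4,3) = 4 such orderings, each equally likely, so P = 4 × 3/34 = 6/17.

6/17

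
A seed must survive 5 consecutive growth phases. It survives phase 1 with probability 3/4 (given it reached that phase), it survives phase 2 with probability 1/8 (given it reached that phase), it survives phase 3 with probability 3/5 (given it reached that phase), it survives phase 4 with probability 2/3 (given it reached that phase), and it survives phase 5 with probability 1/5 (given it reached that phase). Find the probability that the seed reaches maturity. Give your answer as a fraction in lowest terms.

Multiplying along the chain,
P = 3/4 × 1/8 × 3/5 × 2/3 × 1/5 = 18/2400 = 3/400.

3/400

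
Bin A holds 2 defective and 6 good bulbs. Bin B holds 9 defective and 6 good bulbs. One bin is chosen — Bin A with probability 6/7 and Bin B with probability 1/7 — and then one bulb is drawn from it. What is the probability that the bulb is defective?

From Bin A: P(defective) = 2/8.
From Bin B: P(defective) = 9/15.
Total probability = (6/7)(2/8) + (1/7)(9/15) = 3/10.

3/10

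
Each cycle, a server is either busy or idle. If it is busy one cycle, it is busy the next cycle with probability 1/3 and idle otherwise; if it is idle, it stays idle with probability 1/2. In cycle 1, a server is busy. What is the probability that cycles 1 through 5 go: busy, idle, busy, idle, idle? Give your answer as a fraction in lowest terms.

1/9

Cycle 1 is given. For each transition, use the conditional probability from the current state:
P(idle | busy) = 2/3; P(busy | idle) = 1/2; P(idle | busy) = 2/3; P(idle | idle) = 1/2.
P = 2/3 × 1/2 × 2/3 × 1/2 = 4/36 = 1/9.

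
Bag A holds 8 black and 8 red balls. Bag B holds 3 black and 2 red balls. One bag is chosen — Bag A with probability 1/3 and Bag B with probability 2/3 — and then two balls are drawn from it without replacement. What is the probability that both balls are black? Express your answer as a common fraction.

5/18

From Bag A: P(both black) = (8/16)(7/15) = 7/30.
From Bag B: P(both black) = (3/5)(2/4) = 3/10.
Total probability = (1/3)(7/30) + (2/3)(3/10) = 5/18.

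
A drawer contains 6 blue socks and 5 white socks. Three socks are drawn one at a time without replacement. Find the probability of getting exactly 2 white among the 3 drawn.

One ordering (white drawn first) has probability 5/11 × 4/10 × 6/9 = 120/990 = 4/33.
There are C(3,2) = 3 such orderings, each equally likely, so P = 3 × 4/33 = 4/11.

4/11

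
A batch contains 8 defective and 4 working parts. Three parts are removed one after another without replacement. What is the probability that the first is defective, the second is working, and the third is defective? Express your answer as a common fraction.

Multiply the probability of each draw given the previous ones:
P = 8/12 × 4/11 × 7/10 = 224/1320 = 28/165.

28/165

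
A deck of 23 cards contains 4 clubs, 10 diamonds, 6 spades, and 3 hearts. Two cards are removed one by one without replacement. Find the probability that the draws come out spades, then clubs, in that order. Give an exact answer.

12/253

Multiply the probability of each draw given the previous ones:
P = 6/23 × 4/22 = 24/506 = 12/253.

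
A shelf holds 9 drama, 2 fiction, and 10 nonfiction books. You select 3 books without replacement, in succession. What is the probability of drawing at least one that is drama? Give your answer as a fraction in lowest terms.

111/133

P(no drama) = 12/21 × 11/20 × 10/19 = 1320/7980 = 22/133.
P(at least one) = 1 − 22/133 = 111/133.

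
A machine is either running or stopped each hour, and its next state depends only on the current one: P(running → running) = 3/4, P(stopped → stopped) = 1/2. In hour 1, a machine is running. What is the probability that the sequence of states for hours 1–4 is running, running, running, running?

Hour 1 is given. For each transition, use the conditional probability from the current state:
P(running | running) = 3/4; P(running | running) = 3/4; P(running | running) = 3/4.
P = 3/4 × 3/4 × 3/4 = 27/64.

27/64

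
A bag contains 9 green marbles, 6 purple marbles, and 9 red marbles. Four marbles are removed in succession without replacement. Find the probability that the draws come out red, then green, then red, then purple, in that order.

Chain rule:
P = 9/24 × 9/23 × 8/22 × 6/21 = 3888/255024 = 27/1771.

27/1771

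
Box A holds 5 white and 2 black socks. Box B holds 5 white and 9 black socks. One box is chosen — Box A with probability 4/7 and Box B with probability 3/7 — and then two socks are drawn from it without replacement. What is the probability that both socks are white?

610/1911

From Box A: P(both white) = (5/7)(4/6) = 10/21.
From Box B: P(both white) = (5/14)(4/13) = 10/91.
Total probability = (4/7)(10/21) + (3/7)(10/91) = 610/1911.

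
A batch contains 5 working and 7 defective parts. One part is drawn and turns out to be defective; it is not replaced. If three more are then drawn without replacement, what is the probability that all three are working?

2/33

After the first draw, 5 of the remaining 11 parts are working.
P = 5/11 × 4/10 × 3/9 = 60/990 = 2/33.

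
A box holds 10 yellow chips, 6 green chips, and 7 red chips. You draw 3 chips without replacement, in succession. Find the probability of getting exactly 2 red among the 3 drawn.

One ordering (red drawn first) has probability 7/23 × 6/22 × 16/21 = 672/10626 = 16/253.
There are C(3,2) = 3 such orderings, each equally likely, so P = 3 × 16/253 = 48/253.

48/253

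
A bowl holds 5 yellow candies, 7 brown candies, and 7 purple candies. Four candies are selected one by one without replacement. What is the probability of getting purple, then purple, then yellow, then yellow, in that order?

35/3876

Each draw changes the counts, so multiply the conditional probabilities along the sequence:
P = 7/19 × 6/18 × 5/17 × 4/16 = 840/93024 = 35/3876.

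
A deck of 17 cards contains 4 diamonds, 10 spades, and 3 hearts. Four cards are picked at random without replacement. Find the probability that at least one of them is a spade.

P(no spades) = 7/17 × 6/16 × 5/15 × 4/14 = 840/57120 = 1/68.
P(at least one) = 1 − 1/68 = 67/68.

67/68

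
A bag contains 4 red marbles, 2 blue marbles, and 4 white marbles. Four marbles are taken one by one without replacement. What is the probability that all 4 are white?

P(every draw is white) = 4/10 × 3/9 × 2/8 × 1/7 = 24/5040 = 1/210.

1/210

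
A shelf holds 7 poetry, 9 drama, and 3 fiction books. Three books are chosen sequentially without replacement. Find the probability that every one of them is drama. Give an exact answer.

28/323

P(all drama) = 9/19 × 8/18 × 7/17 = 504/5814 = 28/323.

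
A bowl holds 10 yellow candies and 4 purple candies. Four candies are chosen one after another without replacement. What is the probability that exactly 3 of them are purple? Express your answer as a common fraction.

40/1001

One ordering (purple drawn first) has probability 4/14 × 3/13 × 2/12 × 10/11 = 240/24024 = 10/1001.
There are C(4,3) = 4 such orderings, each equally likely, so P = 4 × 10/1001 = 40/1001.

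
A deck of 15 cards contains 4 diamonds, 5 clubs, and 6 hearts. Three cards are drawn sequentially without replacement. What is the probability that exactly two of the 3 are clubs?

20/91

One ordering (clubs drawn first) has probability 5/15 × 4/14 × 10/13 = 200/2730 = 20/273.
There are C(3,2) = 3 such orderings, each equally likely, so P = 3 × 20/273 = 20/91.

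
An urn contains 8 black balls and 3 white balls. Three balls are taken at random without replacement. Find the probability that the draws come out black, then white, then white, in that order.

Each draw changes the counts, so multiply the conditional probabilities along the sequence:
P = 8/11 × 3/10 × 2/9 = 48/990 = 8/165.

8/165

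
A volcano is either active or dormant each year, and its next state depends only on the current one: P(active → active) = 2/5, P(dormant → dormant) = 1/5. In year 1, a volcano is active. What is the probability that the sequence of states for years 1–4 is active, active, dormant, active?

Year 1 is given. For each transition, use the conditional probability from the current state:
P(active | active) = 2/5; P(dormant | active) = 3/5; P(active | dormant) = 4/5.
P = 2/5 × 3/5 × 4/5 = 24/125.

24/125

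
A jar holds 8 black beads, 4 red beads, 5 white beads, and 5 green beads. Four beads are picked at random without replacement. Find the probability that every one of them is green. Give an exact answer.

P(all green) = 5/22 × 4/21 × 3/20 × 2/19 = 120/175560 = 1/1463.

1/1463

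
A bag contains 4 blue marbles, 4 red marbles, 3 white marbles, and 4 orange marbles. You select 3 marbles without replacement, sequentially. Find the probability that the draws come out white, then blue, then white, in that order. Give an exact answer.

4/455

Multiply the probability of each draw given the previous ones:
P = 3/15 × 4/14 × 2/13 = 24/2730 = 4/455.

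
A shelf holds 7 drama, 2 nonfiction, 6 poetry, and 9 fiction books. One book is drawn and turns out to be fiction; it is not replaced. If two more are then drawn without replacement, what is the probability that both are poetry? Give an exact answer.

With the first book removed, 6 poetry remain out of 23.
P = 6/23 × 5/22 = 30/506 = 15/253.

15/253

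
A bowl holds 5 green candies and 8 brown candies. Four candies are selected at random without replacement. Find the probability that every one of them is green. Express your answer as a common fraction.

P(all green) = 5/13 × 4/12 × 3/11 × 2/10 = 120/17160 = 1/143.

1/143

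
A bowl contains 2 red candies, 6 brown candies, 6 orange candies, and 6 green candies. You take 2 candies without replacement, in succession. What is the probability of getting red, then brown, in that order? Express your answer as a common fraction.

Multiply the probability of each draw given the previous ones:
P = 2/20 × 6/19 = 12/380 = 3/95.

3/95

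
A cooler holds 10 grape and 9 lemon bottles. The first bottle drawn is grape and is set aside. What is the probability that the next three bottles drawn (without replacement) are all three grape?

7/68

After the first draw, 9 of the remaining 18 bottles are grape.
P = 9/18 × 8/17 × 7/16 = 504/4896 = 7/68.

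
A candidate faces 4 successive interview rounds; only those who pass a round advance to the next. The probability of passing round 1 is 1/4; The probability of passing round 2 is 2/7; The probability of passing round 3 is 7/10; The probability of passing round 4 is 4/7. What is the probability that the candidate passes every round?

1/35

Multiplying along the chain,
P = 1/4 × 2/7 × 7/10 × 4/7 = 56/1960 = 1/35.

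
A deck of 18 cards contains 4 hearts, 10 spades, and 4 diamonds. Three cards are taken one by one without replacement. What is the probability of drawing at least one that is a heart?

P(no hearts) = 14/18 × 13/17 × 12/16 = 2184/4896 = 91/204.
P(at least one) = 1 − 91/204 = 113/204.

113/204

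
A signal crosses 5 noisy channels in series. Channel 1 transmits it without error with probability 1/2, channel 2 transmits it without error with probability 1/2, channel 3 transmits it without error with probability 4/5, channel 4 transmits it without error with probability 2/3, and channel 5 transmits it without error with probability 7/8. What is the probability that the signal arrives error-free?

7/60

Multiplying along the chain,
P = 1/2 × 1/2 × 4/5 × 2/3 × 7/8 = 56/480 = 7/60.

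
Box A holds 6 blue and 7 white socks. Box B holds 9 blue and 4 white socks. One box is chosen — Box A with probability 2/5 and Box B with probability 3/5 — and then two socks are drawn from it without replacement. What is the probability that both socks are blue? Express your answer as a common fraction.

From Box A: P(both blue) = (6/13)(5/12) = 5/26.
From Box B: P(both blue) = (9/13)(8/12) = 6/13.
Total probability = (2/5)(5/26) + (3/5)(6/13) = 23/65.

23/65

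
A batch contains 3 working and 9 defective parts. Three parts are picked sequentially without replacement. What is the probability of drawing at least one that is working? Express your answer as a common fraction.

34/55

P(no working) = 9/12 × 8/11 × 7/10 = 504/1320 = 21/55.
P(at least one) = 1 − 21/55 = 34/55.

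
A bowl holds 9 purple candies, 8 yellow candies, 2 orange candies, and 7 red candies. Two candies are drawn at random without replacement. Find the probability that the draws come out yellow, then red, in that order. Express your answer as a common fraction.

Multiply the probability of each draw given the previous ones:
P = 8/26 × 7/25 = 56/650 = 28/325.

28/325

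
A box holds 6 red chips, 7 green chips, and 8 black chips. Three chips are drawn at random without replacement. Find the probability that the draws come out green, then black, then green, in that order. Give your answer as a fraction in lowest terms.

4/95

Each draw changes the counts, so multiply the conditional probabilities along the sequence:
P = 7/21 × 8/20 × 6/19 = 336/7980 = 4/95.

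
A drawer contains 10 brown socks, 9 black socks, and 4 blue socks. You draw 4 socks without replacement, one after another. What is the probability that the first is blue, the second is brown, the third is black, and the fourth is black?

Each draw changes the counts, so multiply the conditional probabilities along the sequence:
P = 4/23 × 10/22 × 9/21 × 8/20 = 2880/212520 = 24/1771.

24/1771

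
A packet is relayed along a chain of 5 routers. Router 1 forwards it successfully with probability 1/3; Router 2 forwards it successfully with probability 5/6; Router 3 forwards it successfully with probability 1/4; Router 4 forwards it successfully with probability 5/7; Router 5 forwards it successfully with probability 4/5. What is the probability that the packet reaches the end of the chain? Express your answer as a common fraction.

5/126

The events are sequential, so multiply the conditional probabilities:
P = 1/3 × 5/6 × 1/4 × 5/7 × 4/5 = 100/2520 = 5/126.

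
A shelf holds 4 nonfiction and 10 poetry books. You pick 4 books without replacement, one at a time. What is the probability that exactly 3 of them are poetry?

One ordering (poetry drawn first) has probability 10/14 × 9/13 × 8/12 × 4/11 = 2880/24024 = 120/1001.
There are C(4,3) = 4 such orderings, each equally likely, so P = 4 × 120/1001 = 480/1001.

480/1001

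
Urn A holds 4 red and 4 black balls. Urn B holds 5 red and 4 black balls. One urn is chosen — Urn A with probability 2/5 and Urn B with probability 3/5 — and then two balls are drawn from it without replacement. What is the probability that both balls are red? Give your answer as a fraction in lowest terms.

53/210

From Urn A: P(both red) = (4/8)(3/7) = 3/14.
From Urn B: P(both red) = (5/9)(4/8) = 5/18.
Total probability = (2/5)(3/14) + (3/5)(5/18) = 53/210.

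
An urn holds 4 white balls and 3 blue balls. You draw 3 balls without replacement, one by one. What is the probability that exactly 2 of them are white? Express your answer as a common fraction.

One ordering (white drawn first) has probability 4/7 × 3/6 × 3/5 = 36/210 = 6/35.
There are C(3,2) = 3 such orderings, each equally likely, so P = 3 × 6/35 = 18/35.

18/35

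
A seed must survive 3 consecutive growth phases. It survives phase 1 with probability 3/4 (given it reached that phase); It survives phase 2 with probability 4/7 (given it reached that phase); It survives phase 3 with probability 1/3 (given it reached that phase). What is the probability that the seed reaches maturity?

1/7

Each stage is reached only if all earlier stages succeed, so
P = 3/4 × 4/7 × 1/3 = 12/84 = 1/7.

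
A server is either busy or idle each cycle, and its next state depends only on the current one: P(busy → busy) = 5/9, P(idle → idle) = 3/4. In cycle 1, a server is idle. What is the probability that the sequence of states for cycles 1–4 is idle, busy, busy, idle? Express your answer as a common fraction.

Cycle 1 is given. For each transition, use the conditional probability from the current state:
P(busy | idle) = 1/4; P(busy | busy) = 5/9; P(idle | busy) = 4/9.
P = 1/4 × 5/9 × 4/9 = 20/324 = 5/81.

5/81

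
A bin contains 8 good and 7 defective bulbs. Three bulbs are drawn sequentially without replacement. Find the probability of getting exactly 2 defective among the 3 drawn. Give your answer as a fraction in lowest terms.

One ordering (defective drawn first) has probability 7/15 × 6/14 × 8/13 = 336/2730 = 8/65.
There are C(3,2) = 3 such orderings, each equally likely, so P = 3 × 8/65 = 24/65.

24/65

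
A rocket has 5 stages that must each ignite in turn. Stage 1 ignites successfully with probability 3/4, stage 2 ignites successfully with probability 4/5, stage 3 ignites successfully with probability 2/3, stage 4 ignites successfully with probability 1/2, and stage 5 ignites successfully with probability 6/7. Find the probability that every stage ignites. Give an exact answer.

Multiplying along the chain,
P = 3/4 × 4/5 × 2/3 × 1/2 × 6/7 = 144/840 = 6/35.

6/35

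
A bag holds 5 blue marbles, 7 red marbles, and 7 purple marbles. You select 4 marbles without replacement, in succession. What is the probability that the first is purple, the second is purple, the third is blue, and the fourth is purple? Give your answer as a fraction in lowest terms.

175/15504

Each draw changes the counts, so multiply the conditional probabilities along the sequence:
P = 7/19 × 6/18 × 5/17 × 5/16 = 1050/93024 = 175/15504.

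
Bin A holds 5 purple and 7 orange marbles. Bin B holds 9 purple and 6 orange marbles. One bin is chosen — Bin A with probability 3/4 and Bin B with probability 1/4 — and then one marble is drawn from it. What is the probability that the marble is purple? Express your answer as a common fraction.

37/80

From Bin A: P(purple) = 5/12.
From Bin B: P(purple) = 9/15.
Total probability = (3/4)(5/12) + (1/4)(9/15) = 37/80.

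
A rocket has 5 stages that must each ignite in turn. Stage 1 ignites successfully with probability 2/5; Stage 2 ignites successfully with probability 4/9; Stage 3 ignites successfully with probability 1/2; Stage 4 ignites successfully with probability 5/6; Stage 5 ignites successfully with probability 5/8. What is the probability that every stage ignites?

The events are sequential, so multiply the conditional probabilities:
P = 2/5 × 4/9 × 1/2 × 5/6 × 5/8 = 200/4320 = 5/108.

5/108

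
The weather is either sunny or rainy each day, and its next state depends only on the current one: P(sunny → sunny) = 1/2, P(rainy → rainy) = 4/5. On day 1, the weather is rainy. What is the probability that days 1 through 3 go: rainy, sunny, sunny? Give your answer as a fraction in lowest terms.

Day 1 is given. For each transition, use the conditional probability from the current state:
P(sunny | rainy) = 1/5; P(sunny | sunny) = 1/2.
P = 1/5 × 1/2 = 1/10.

1/10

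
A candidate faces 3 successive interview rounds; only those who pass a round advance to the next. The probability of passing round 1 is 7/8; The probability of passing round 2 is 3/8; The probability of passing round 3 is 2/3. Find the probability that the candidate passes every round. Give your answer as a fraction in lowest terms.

7/32

Each stage is reached only if all earlier stages succeed, so
P = 7/8 × 3/8 × 2/3 = 42/192 = 7/32.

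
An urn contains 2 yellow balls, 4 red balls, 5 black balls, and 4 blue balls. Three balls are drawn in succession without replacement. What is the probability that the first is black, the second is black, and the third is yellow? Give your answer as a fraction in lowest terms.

Each draw changes the counts, so multiply the conditional probabilities along the sequence:
P = 5/15 × 4/14 × 2/13 = 40/2730 = 4/273.

4/273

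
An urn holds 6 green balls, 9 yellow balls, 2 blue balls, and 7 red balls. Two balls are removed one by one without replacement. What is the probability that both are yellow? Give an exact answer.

P = 9/24 × 8/23 = 72/552 = 3/23.

3/23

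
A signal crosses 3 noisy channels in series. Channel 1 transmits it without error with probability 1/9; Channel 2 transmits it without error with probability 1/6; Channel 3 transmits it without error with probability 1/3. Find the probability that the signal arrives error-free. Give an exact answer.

1/162

Multiplying along the chain,
P = 1/9 × 1/6 × 1/3 = 1/162.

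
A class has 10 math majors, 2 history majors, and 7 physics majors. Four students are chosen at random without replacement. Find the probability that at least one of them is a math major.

625/646

P(no math majors) = 9/19 × 8/18 × 7/17 × 6/16 = 3024/93024 = 21/646.
P(at least one) = 1 − 21/646 = 625/646.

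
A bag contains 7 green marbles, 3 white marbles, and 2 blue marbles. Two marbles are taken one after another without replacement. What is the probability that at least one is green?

P(no green) = 5/12 × 4/11 = 20/132 = 5/33.
P(at least one) = 1 − 5/33 = 28/33.

28/33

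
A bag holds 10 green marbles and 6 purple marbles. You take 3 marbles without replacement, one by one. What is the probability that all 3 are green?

P(every draw is green) = 10/16 × 9/15 × 8/14 = 720/3360 = 3/14.

3/14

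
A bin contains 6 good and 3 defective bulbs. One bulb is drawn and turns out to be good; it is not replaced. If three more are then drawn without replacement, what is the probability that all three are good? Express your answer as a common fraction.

5/28

After the first draw, 5 of the remaining 8 bulbs are good.
P = 5/8 × 4/7 × 3/6 = 60/336 = 5/28.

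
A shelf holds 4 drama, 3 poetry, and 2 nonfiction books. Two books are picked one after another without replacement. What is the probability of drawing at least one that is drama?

P(no drama) = 5/9 × 4/8 = 20/72 = 5/18.
P(at least one) = 1 − 5/18 = 13/18.

13/18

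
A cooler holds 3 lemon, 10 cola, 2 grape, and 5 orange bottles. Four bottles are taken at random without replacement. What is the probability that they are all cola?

P(all cola) = 10/20 × 9/19 × 8/18 × 7/17 = 5040/116280 = 14/323.

14/323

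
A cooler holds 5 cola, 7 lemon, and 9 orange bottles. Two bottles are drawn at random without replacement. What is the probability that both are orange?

6/35

P(every draw is orange) = 9/21 × 8/20 = 72/420 = 6/35.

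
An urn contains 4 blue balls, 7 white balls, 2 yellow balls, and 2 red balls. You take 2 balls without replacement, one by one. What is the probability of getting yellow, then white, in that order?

Each draw changes the counts, so multiply the conditional probabilities along the sequence:
P = 2/15 × 7/14 = 14/210 = 1/15.

1/15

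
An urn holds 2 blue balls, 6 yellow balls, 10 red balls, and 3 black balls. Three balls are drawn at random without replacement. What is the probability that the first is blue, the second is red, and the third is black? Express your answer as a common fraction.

1/133

Chain rule:
P = 2/21 × 10/20 × 3/19 = 60/7980 = 1/133.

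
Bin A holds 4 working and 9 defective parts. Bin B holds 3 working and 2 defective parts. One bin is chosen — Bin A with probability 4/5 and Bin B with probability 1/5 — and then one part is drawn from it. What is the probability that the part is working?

From Bin A: P(working) = 4/13.
From Bin B: P(working) = 3/5.
Total probability = (4/5)(4/13) + (1/5)(3/5) = 119/325.

119/325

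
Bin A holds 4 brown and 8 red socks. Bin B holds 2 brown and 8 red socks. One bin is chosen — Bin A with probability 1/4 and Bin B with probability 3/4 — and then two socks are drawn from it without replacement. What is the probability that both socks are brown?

13/330

From Bin A: P(both brown) = (4/12)(3/11) = 1/11.
From Bin B: P(both brown) = (2/10)(1/9) = 1/45.
Total probability = (1/4)(1/11) + (3/4)(1/45) = 13/330.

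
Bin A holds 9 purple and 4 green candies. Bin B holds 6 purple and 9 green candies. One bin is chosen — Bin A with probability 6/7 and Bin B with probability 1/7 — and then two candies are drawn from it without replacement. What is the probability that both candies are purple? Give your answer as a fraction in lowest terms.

265/637

From Bin A: P(both purple) = (9/13)(8/12) = 6/13.
From Bin B: P(both purple) = (6/15)(5/14) = 1/7.
Total probability = (6/7)(6/13) + (1/7)(1/7) = 265/637.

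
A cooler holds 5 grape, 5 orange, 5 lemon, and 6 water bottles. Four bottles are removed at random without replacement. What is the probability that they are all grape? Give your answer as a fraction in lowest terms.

P(every draw is grape) = 5/21 × 4/20 × 3/19 × 2/18 = 120/143640 = 1/1197.

1/1197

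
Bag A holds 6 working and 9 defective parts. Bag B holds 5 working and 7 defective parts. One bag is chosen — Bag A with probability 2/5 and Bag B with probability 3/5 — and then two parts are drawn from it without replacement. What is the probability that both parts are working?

57/385

From Bag A: P(both working) = (6/15)(5/14) = 1/7.
From Bag B: P(both working) = (5/12)(4/11) = 5/33.
Total probability = (2/5)(1/7) + (3/5)(5/33) = 57/385.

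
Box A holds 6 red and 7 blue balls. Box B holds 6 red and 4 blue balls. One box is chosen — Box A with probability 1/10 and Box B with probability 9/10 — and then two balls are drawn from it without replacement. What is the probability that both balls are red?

83/260

From Box A: P(both red) = (6/13)(5/12) = 5/26.
From Box B: P(both red) = (6/10)(5/9) = 1/3.
Total probability = (1/10)(5/26) + (9/10)(1/3) = 83/260.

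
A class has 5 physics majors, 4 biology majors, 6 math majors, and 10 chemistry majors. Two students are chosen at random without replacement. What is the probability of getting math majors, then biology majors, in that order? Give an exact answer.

Multiply the probability of each draw given the previous ones:
P = 6/25 × 4/24 = 24/600 = 1/25.

1/25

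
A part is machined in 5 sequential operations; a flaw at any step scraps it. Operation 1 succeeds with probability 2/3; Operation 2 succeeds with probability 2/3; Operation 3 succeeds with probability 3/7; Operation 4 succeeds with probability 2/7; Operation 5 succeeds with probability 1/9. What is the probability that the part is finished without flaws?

8/1323

Each stage is reached only if all earlier stages succeed, so
P = 2/3 × 2/3 × 3/7 × 2/7 × 1/9 = 24/3969 = 8/1323.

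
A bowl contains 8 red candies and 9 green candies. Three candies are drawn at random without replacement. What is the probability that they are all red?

P(all red) = 8/17 × 7/16 × 6/15 = 336/4080 = 7/85.

7/85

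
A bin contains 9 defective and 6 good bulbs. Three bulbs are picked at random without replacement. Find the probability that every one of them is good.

P(all good) = 6/15 × 5/14 × 4/13 = 120/2730 = 4/91.

4/91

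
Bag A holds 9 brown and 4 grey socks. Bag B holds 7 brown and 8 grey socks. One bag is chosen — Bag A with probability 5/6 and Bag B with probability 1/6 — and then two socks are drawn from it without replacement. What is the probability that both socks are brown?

From Bag A: P(both brown) = (9/13)(8/12) = 6/13.
From Bag B: P(both brown) = (7/15)(6/14) = 1/5.
Total probability = (5/6)(6/13) + (1/6)(1/5) = 163/390.

163/390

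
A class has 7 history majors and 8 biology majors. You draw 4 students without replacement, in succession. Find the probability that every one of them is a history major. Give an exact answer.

1/39

P = 7/15 × 6/14 × 5/13 × 4/12 = 840/32760 = 1/39.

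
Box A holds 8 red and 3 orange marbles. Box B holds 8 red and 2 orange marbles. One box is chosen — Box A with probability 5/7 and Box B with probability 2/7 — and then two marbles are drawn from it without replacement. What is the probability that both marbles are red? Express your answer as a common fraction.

268/495

From Box A: P(both red) = (8/11)(7/10) = 28/55.
From Box B: P(both red) = (8/10)(7/9) = 28/45.
Total probability = (5/7)(28/55) + (2/7)(28/45) = 268/495.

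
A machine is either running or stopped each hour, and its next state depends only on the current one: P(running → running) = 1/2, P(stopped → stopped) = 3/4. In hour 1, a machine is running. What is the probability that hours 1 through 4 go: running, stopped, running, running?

Hour 1 is given. For each transition, use the conditional probability from the current state:
P(stopped | running) = 1/2; P(running | stopped) = 1/4; P(running | running) = 1/2.
P = 1/2 × 1/4 × 1/2 = 1/16.

1/16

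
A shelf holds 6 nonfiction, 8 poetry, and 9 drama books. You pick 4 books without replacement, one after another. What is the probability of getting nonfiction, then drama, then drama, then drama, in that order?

18/1265

Multiply the probability of each draw given the previous ones:
P = 6/23 × 9/22 × 8/21 × 7/20 = 3024/212520 = 18/1265.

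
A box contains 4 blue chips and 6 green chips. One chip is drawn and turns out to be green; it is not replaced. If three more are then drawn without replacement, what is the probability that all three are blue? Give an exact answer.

1/21

With the first chip removed, 4 blue remain out of 9.
P = 4/9 × 3/8 × 2/7 = 24/504 = 1/21.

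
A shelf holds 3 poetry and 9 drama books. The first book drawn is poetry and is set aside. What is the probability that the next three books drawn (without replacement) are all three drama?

With the first book removed, 9 drama remain out of 11.
P = 9/11 × 8/10 × 7/9 = 504/990 = 28/55.

28/55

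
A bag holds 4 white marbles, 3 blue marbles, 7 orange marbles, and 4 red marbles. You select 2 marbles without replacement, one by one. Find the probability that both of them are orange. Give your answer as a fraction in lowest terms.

P(every draw is orange) = 7/18 × 6/17 = 42/306 = 7/51.

7/51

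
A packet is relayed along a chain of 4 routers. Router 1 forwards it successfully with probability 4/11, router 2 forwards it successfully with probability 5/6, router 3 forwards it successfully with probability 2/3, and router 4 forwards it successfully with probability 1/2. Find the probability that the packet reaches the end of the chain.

10/99

Each stage is reached only if all earlier stages succeed, so
P = 4/11 × 5/6 × 2/3 × 1/2 = 40/396 = 10/99.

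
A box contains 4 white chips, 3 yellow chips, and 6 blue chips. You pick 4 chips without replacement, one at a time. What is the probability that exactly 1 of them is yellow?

One ordering (yellow drawn first) has probability 3/13 × 10/12 × 9/11 × 8/10 = 2160/17160 = 18/143.
There are C(4,1) = 4 such orderings, each equally likely, so P = 4 × 18/143 = 72/143.

72/143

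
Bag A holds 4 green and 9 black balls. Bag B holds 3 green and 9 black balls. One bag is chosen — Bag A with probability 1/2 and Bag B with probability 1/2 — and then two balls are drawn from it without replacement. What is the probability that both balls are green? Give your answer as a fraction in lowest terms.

From Bag A: P(both green) = (4/13)(3/12) = 1/13.
From Bag B: P(both green) = (3/12)(2/11) = 1/22.
Total probability = (1/2)(1/13) + (1/2)(1/22) = 35/572.

35/572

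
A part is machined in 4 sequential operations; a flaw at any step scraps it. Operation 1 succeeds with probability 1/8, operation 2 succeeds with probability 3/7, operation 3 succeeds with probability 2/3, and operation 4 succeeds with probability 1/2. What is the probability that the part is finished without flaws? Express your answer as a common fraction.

1/56

Multiplying along the chain,
P = 1/8 × 3/7 × 2/3 × 1/2 = 6/336 = 1/56.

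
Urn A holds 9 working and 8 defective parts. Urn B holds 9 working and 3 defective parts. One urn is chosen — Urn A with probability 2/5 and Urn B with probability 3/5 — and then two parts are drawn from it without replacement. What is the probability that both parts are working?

From Urn A: P(both working) = (9/17)(8/16) = 9/34.
From Urn B: P(both working) = (9/12)(8/11) = 6/11.
Total probability = (2/5)(9/34) + (3/5)(6/11) = 81/187.

81/187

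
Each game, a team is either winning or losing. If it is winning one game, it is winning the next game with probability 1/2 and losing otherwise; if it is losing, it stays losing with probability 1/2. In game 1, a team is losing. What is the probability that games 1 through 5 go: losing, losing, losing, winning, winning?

Game 1 is given. For each transition, use the conditional probability from the current state:
P(losing | losing) = 1/2; P(losing | losing) = 1/2; P(winning | losing) = 1/2; P(winning | winning) = 1/2.
P = 1/2 × 1/2 × 1/2 × 1/2 = 1/16.

1/16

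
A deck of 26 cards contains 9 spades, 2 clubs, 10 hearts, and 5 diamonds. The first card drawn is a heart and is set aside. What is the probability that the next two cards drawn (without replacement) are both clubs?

1/300

After the first draw, 2 of the remaining 25 cards are clubs.
P = 2/25 × 1/24 = 2/600 = 1/300.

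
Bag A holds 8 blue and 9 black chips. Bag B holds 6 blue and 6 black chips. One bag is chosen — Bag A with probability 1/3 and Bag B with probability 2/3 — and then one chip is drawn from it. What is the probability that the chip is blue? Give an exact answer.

From Bag A: P(blue) = 8/17.
From Bag B: P(blue) = 6/12.
Total probability = (1/3)(8/17) + (2/3)(6/12) = 25/51.

25/51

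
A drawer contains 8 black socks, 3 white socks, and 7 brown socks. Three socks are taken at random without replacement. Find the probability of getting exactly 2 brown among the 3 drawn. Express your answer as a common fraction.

One ordering (brown drawn first) has probability 7/18 × 6/17 × 11/16 = 462/4896 = 77/816.
There are C(3,2) = 3 such orderings, each equally likely, so P = 3 × 77/816 = 77/272.

77/272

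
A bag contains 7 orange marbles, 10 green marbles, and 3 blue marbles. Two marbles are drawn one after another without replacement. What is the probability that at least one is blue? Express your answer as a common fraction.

27/95

P(no blue) = 17/20 × 16/19 = 272/380 = 68/95.
P(at least one) = 1 − 68/95 = 27/95.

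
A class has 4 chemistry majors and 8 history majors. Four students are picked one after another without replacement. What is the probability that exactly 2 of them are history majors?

56/165

One ordering (history majors drawn first) has probability 8/12 × 7/11 × 4/10 × 3/9 = 672/11880 = 28/495.
There are C(4,2) = 6 such orderings, each equally likely, so P = 6 × 28/495 = 56/165.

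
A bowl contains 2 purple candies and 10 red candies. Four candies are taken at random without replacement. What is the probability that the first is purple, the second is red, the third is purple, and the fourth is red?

1/66

Each draw changes the counts, so multiply the conditional probabilities along the sequence:
P = 2/12 × 10/11 × 1/10 × 9/9 = 180/11880 = 1/66.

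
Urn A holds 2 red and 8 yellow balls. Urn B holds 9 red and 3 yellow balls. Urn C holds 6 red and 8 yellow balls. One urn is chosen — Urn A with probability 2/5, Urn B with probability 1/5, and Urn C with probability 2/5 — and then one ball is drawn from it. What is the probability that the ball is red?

From Urn A: P(red) = 2/10.
From Urn B: P(red) = 9/12.
From Urn C: P(red) = 6/14.
Total probability = (2/5)(2/10) + (1/5)(9/12) + (2/5)(6/14) = 281/700.

281/700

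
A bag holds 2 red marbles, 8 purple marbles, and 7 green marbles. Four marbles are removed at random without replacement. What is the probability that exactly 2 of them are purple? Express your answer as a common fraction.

36/85

One ordering (purple drawn first) has probability 8/17 × 7/16 × 9/15 × 8/14 = 4032/57120 = 6/85.
There are C(4,2) = 6 such orderings, each equally likely, so P = 6 × 6/85 = 36/85.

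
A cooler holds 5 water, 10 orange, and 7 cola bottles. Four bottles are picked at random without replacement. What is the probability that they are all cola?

P(every draw is cola) = 7/22 × 6/21 × 5/20 × 4/19 = 840/175560 = 1/209.

1/209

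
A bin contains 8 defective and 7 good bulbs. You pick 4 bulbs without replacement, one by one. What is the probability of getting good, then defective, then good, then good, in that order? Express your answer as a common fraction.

2/39

Each draw changes the counts, so multiply the conditional probabilities along the sequence:
P = 7/15 × 8/14 × 6/13 × 5/12 = 1680/32760 = 2/39.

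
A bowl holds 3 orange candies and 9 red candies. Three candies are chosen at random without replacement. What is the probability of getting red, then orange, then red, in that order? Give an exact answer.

Each draw changes the counts, so multiply the conditional probabilities along the sequence:
P = 9/12 × 3/11 × 8/10 = 216/1320 = 9/55.

9/55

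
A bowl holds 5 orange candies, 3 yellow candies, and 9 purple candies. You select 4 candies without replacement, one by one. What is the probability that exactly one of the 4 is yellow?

One ordering (yellow drawn first) has probability 3/17 × 14/16 × 13/15 × 12/14 = 6552/57120 = 39/340.
There are C(4,1) = 4 such orderings, each equally likely, so P = 4 × 39/340 = 39/85.

39/85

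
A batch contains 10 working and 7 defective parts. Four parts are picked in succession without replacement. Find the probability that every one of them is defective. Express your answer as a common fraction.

1/68

P(every draw is defective) = 7/17 × 6/16 × 5/15 × 4/14 = 840/57120 = 1/68.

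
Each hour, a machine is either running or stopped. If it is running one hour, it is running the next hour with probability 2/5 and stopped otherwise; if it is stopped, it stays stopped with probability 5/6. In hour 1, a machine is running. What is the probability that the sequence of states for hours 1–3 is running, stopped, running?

Hour 1 is given. For each transition, use the conditional probability from the current state:
P(stopped | running) = 3/5; P(running | stopped) = 1/6.
P = 3/5 × 1/6 = 3/30 = 1/10.

1/10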